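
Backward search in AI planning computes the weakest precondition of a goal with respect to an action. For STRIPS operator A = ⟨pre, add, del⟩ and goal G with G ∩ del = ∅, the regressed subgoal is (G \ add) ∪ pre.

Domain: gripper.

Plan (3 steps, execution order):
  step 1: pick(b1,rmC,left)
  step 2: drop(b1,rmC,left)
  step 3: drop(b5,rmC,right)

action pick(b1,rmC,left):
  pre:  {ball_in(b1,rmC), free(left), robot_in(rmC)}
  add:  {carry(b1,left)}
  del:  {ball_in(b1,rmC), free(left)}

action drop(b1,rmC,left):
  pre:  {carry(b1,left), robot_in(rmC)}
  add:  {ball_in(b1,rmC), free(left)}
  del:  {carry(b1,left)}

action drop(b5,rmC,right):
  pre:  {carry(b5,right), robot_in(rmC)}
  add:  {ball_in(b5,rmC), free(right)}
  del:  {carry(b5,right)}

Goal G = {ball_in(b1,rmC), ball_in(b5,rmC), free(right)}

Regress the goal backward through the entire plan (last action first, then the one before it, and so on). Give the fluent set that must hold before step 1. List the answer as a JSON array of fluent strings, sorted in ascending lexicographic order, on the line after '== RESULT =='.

Work backward from the goal:
  through step 3 (drop(b5,rmC,right)): drop {ball_in(b5,rmC), free(right)}, keep {ball_in(b1,rmC)}, require {carry(b5,right), robot_in(rmC)}
    → {ball_in(b1,rmC), carry(b5,right), robot_in(rmC)}
  through step 2 (drop(b1,rmC,left)): drop {ball_in(b1,rmC)}, keep {carry(b5,right), robot_in(rmC)}, require {carry(b1,left), robot_in(rmC)}
    → {carry(b1,left), carry(b5,right), robot_in(rmC)}
  through step 1 (pick(b1,rmC,left)): drop {carry(b1,left)}, keep {carry(b5,right), robot_in(rmC)}, require {ball_in(b1,rmC), free(left), robot_in(rmC)}
    → {ball_in(b1,rmC), carry(b5,right), free(left), robot_in(rmC)}

== RESULT ==
["ball_in(b1,rmC)", "carry(b5,right)", "free(left)", "robot_in(rmC)"]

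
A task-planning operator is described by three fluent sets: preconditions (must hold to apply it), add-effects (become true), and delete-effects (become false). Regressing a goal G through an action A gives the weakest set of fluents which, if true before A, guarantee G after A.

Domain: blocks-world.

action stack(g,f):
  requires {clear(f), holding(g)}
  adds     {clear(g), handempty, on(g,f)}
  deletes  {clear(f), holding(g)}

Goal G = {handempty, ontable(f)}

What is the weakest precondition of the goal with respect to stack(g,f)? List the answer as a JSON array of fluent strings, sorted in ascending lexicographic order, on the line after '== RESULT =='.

Compute (G \ add) ∪ pre:
  G ∩ del = {}  (empty — regression defined)
  G \ add = {handempty, ontable(f)} \ {clear(g), handempty, on(g,f)} = {ontable(f)}
  ∪ pre   = {ontable(f)} ∪ {clear(f), holding(g)}
          = {clear(f), holding(g), ontable(f)}

== RESULT ==
["clear(f)", "holding(g)", "ontable(f)"]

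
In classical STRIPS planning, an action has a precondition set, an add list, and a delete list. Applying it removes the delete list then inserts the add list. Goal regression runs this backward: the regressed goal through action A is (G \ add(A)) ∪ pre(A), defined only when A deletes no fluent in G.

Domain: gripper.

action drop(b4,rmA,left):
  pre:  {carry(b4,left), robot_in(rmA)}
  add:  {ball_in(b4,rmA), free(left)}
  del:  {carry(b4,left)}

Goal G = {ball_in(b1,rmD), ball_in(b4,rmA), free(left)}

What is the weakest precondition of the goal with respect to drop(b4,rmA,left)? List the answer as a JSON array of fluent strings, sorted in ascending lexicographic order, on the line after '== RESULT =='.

Compute (G \ add) ∪ pre:
  G ∩ del = {}  (empty — regression defined)
  G \ add = {ball_in(b1,rmD), ball_in(b4,rmA), free(left)} \ {ball_in(b4,rmA), free(left)} = {ball_in(b1,rmD)}
  ∪ pre   = {ball_in(b1,rmD)} ∪ {carry(b4,left), robot_in(rmA)}
          = {ball_in(b1,rmD), carry(b4,left), robot_in(rmA)}

== RESULT ==
["ball_in(b1,rmD)", "carry(b4,left)", "robot_in(rmA)"]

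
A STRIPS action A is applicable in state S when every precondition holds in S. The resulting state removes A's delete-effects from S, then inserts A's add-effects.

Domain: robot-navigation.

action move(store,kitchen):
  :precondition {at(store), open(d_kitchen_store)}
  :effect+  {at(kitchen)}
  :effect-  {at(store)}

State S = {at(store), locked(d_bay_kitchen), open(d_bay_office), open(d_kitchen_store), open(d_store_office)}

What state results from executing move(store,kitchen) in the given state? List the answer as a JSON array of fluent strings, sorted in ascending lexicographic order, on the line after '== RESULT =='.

Progress:
  pre ⊆ S: {at(store), open(d_kitchen_store)} ⊆ S  — applicable
  S \ del = {locked(d_bay_kitchen), open(d_bay_office), open(d_kitchen_store), open(d_store_office)}
  ∪ add   = {at(kitchen), locked(d_bay_kitchen), open(d_bay_office), open(d_kitchen_store), open(d_store_office)}

== RESULT ==
["at(kitchen)", "locked(d_bay_kitchen)", "open(d_bay_office)", "open(d_kitchen_store)", "open(d_store_office)"]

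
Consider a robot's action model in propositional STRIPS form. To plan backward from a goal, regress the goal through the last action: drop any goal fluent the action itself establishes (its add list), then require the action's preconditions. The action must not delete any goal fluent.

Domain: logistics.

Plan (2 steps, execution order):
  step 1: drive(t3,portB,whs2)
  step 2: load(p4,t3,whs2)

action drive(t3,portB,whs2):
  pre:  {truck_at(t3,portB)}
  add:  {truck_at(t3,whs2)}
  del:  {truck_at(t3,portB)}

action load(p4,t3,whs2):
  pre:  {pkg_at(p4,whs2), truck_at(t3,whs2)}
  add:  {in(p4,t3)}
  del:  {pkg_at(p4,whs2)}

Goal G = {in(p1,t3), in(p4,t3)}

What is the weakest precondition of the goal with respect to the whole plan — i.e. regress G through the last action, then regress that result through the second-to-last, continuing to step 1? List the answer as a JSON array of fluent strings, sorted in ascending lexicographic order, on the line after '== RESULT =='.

Regress step by step:
  through step 2 (load(p4,t3,whs2)): drop {in(p4,t3)}, keep {in(p1,t3)}, require {pkg_at(p4,whs2), truck_at(t3,whs2)}
    → {in(p1,t3), pkg_at(p4,whs2), truck_at(t3,whs2)}
  through step 1 (drive(t3,portB,whs2)): drop {truck_at(t3,whs2)}, keep {in(p1,t3), pkg_at(p4,whs2)}, require {truck_at(t3,portB)}
    → {in(p1,t3), pkg_at(p4,whs2), truck_at(t3,portB)}

== RESULT ==
["in(p1,t3)", "pkg_at(p4,whs2)", "truck_at(t3,portB)"]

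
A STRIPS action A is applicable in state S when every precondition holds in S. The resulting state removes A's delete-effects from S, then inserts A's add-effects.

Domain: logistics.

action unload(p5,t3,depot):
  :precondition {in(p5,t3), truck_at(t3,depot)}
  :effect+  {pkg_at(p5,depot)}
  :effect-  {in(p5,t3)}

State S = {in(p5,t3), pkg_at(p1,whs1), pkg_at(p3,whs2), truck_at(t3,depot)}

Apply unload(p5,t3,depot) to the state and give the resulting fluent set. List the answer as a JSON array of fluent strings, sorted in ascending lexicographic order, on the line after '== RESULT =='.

Compute (S \ del) ∪ add:
  pre ⊆ S: {in(p5,t3), truck_at(t3,depot)} ⊆ S  — applicable
  S \ del = {pkg_at(p1,whs1), pkg_at(p3,whs2), truck_at(t3,depot)}
  ∪ add   = {pkg_at(p1,whs1), pkg_at(p3,whs2), pkg_at(p5,depot), truck_at(t3,depot)}

== RESULT ==
["pkg_at(p1,whs1)", "pkg_at(p3,whs2)", "pkg_at(p5,depot)", "truck_at(t3,depot)"]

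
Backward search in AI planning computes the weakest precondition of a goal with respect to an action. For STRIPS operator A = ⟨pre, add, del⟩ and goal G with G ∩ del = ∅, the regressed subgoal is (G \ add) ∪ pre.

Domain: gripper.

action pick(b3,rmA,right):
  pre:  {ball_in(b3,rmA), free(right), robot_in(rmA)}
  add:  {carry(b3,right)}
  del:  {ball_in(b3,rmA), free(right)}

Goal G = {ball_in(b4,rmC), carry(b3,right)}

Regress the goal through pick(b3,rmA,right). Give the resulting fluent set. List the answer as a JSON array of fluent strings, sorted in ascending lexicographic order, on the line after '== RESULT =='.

Compute (G \ add) ∪ pre:
  G ∩ del = {}  (empty — regression defined)
  G \ add = {ball_in(b4,rmC), carry(b3,right)} \ {carry(b3,right)} = {ball_in(b4,rmC)}
  ∪ pre   = {ball_in(b4,rmC)} ∪ {ball_in(b3,rmA), free(right), robot_in(rmA)}
          = {ball_in(b3,rmA), ball_in(b4,rmC), free(right), robot_in(rmA)}

== RESULT ==
["ball_in(b3,rmA)", "ball_in(b4,rmC)", "free(right)", "robot_in(rmA)"]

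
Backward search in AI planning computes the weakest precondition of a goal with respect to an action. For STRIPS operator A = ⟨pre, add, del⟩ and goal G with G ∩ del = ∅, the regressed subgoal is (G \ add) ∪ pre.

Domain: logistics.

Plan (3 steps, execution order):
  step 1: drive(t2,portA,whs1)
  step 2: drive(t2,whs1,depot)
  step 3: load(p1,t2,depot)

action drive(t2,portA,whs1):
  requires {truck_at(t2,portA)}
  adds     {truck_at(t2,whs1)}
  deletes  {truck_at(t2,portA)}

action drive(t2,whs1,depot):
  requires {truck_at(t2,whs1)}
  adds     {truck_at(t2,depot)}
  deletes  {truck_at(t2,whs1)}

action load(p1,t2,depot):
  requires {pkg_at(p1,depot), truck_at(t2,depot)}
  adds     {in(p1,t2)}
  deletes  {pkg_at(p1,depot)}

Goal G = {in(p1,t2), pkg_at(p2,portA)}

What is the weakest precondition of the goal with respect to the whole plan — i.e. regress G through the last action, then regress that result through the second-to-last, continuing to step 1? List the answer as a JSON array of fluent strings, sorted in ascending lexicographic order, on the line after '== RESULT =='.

Work backward from the goal:
  through step 3 (load(p1,t2,depot)): drop {in(p1,t2)}, keep {pkg_at(p2,portA)}, require {pkg_at(p1,depot), truck_at(t2,depot)}
    → {pkg_at(p1,depot), pkg_at(p2,portA), truck_at(t2,depot)}
  through step 2 (drive(t2,whs1,depot)): drop {truck_at(t2,depot)}, keep {pkg_at(p1,depot), pkg_at(p2,portA)}, require {truck_at(t2,whs1)}
    → {pkg_at(p1,depot), pkg_at(p2,portA), truck_at(t2,whs1)}
  through step 1 (drive(t2,portA,whs1)): drop {truck_at(t2,whs1)}, keep {pkg_at(p1,depot), pkg_at(p2,portA)}, require {truck_at(t2,portA)}
    → {pkg_at(p1,depot), pkg_at(p2,portA), truck_at(t2,portA)}

== RESULT ==
["pkg_at(p1,depot)", "pkg_at(p2,portA)", "truck_at(t2,portA)"]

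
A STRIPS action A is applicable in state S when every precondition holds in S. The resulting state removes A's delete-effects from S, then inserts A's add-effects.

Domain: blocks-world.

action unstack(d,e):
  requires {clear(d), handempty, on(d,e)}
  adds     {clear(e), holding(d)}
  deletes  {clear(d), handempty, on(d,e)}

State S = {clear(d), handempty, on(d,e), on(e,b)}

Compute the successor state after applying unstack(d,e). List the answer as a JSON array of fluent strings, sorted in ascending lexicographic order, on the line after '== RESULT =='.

Progress:
  pre ⊆ S: {clear(d), handempty, on(d,e)} ⊆ S  — applicable
  S \ del = {on(e,b)}
  ∪ add   = {clear(e), holding(d), on(e,b)}

== RESULT ==
["clear(e)", "holding(d)", "on(e,b)"]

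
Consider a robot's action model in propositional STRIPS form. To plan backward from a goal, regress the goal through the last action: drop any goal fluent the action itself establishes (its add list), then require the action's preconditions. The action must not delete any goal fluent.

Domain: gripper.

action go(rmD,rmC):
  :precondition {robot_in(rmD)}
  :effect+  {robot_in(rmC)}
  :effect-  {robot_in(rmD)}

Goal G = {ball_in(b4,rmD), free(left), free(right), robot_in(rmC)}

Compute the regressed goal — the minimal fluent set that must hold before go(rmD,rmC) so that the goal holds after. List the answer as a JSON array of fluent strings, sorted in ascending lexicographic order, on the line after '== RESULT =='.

Compute (G \ add) ∪ pre:
  G ∩ del = {}  (empty — regression defined)
  G \ add = {ball_in(b4,rmD), free(left), free(right), robot_in(rmC)} \ {robot_in(rmC)} = {ball_in(b4,rmD), free(left), free(right)}
  ∪ pre   = {ball_in(b4,rmD), free(left), free(right)} ∪ {robot_in(rmD)}
          = {ball_in(b4,rmD), free(left), free(right), robot_in(rmD)}

== RESULT ==
["ball_in(b4,rmD)", "free(left)", "free(right)", "robot_in(rmD)"]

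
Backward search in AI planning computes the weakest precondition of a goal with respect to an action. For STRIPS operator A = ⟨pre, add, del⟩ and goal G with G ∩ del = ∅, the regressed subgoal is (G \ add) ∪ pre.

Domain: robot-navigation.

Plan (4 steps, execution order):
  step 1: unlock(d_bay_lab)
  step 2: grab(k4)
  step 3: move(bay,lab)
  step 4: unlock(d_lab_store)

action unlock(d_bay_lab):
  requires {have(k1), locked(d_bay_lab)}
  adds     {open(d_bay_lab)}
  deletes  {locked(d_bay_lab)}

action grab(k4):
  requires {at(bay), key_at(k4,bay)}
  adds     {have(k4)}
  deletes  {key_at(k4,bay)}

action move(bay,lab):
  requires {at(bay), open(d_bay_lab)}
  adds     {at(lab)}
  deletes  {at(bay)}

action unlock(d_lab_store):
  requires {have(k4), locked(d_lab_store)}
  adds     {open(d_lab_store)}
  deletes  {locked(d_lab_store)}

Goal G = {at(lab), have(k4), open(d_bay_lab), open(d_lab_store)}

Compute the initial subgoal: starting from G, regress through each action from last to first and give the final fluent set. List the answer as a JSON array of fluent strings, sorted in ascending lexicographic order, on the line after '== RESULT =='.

Work backward from the goal:
  through step 4 (unlock(d_lab_store)): drop {open(d_lab_store)}, keep {at(lab), have(k4), open(d_bay_lab)}, require {have(k4), locked(d_lab_store)}
    → {at(lab), have(k4), locked(d_lab_store), open(d_bay_lab)}
  through step 3 (move(bay,lab)): drop {at(lab)}, keep {have(k4), locked(d_lab_store), open(d_bay_lab)}, require {at(bay), open(d_bay_lab)}
    → {at(bay), have(k4), locked(d_lab_store), open(d_bay_lab)}
  through step 2 (grab(k4)): drop {have(k4)}, keep {at(bay), locked(d_lab_store), open(d_bay_lab)}, require {at(bay), key_at(k4,bay)}
    → {at(bay), key_at(k4,bay), locked(d_lab_store), open(d_bay_lab)}
  through step 1 (unlock(d_bay_lab)): drop {open(d_bay_lab)}, keep {at(bay), key_at(k4,bay), locked(d_lab_store)}, require {have(k1), locked(d_bay_lab)}
    → {at(bay), have(k1), key_at(k4,bay), locked(d_bay_lab), locked(d_lab_store)}

== RESULT ==
["at(bay)", "have(k1)", "key_at(k4,bay)", "locked(d_bay_lab)", "locked(d_lab_store)"]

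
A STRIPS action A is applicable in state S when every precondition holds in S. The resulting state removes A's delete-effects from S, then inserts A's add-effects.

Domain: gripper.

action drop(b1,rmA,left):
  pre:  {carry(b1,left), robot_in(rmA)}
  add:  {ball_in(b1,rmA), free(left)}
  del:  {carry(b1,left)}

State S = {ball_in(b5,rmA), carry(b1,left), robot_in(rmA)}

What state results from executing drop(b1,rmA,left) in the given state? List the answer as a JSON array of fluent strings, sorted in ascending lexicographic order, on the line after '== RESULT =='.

Progress:
  pre ⊆ S: {carry(b1,left), robot_in(rmA)} ⊆ S  — applicable
  S \ del = {ball_in(b5,rmA), robot_in(rmA)}
  ∪ add   = {ball_in(b1,rmA), ball_in(b5,rmA), free(left), robot_in(rmA)}

== RESULT ==
["ball_in(b1,rmA)", "ball_in(b5,rmA)", "free(left)", "robot_in(rmA)"]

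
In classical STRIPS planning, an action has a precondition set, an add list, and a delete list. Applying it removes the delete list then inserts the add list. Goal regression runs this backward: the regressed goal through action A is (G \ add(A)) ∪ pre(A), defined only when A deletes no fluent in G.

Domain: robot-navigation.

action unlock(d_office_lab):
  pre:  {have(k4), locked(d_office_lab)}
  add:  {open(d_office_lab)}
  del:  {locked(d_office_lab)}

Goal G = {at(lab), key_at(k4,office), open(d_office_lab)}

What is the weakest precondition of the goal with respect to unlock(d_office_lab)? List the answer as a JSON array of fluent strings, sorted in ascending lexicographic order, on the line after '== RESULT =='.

Regress:
  G ∩ del = {}  (empty — regression defined)
  G \ add = {at(lab), key_at(k4,office), open(d_office_lab)} \ {open(d_office_lab)} = {at(lab), key_at(k4,office)}
  ∪ pre   = {at(lab), key_at(k4,office)} ∪ {have(k4), locked(d_office_lab)}
          = {at(lab), have(k4), key_at(k4,office), locked(d_office_lab)}

== RESULT ==
["at(lab)", "have(k4)", "key_at(k4,office)", "locked(d_office_lab)"]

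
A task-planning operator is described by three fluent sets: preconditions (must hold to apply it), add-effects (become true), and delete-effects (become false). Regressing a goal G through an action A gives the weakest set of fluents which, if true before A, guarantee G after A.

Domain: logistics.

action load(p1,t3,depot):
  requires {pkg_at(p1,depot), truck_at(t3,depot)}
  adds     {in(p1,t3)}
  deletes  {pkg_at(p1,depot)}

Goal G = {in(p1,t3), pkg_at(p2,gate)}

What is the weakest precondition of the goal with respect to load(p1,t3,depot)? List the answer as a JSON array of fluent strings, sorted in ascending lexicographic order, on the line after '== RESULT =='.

Compute (G \ add) ∪ pre:
  G ∩ del = {}  (empty — regression defined)
  G \ add = {in(p1,t3), pkg_at(p2,gate)} \ {in(p1,t3)} = {pkg_at(p2,gate)}
  ∪ pre   = {pkg_at(p2,gate)} ∪ {pkg_at(p1,depot), truck_at(t3,depot)}
          = {pkg_at(p1,depot), pkg_at(p2,gate), truck_at(t3,depot)}

== RESULT ==
["pkg_at(p1,depot)", "pkg_at(p2,gate)", "truck_at(t3,depot)"]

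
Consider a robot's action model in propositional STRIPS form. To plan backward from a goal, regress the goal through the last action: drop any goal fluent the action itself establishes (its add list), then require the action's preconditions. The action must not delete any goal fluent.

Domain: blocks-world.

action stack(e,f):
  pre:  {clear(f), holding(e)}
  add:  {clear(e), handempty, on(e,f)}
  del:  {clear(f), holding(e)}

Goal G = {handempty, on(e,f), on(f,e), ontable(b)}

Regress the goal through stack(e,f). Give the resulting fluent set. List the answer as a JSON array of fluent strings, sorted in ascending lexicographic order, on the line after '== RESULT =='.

Regress:
  G ∩ del = {}  (empty — regression defined)
  G \ add = {handempty, on(e,f), on(f,e), ontable(b)} \ {clear(e), handempty, on(e,f)} = {on(f,e), ontable(b)}
  ∪ pre   = {on(f,e), ontable(b)} ∪ {clear(f), holding(e)}
          = {clear(f), holding(e), on(f,e), ontable(b)}

== RESULT ==
["clear(f)", "holding(e)", "on(f,e)", "ontable(b)"]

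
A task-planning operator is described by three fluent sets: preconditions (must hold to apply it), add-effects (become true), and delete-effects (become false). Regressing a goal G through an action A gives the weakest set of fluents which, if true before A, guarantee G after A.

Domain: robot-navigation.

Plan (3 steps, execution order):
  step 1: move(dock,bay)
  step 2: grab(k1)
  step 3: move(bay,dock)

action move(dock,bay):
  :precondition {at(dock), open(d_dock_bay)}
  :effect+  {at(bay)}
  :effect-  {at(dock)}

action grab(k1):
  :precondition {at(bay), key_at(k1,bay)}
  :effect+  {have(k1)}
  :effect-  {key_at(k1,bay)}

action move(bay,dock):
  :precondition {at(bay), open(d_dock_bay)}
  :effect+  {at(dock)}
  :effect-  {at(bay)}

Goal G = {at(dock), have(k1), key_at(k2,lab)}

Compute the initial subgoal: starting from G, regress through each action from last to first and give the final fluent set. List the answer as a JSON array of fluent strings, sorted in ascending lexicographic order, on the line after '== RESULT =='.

Work backward from the goal:
  through step 3 (move(bay,dock)): drop {at(dock)}, keep {have(k1), key_at(k2,lab)}, require {at(bay), open(d_dock_bay)}
    → {at(bay), have(k1), key_at(k2,lab), open(d_dock_bay)}
  through step 2 (grab(k1)): drop {have(k1)}, keep {at(bay), key_at(k2,lab), open(d_dock_bay)}, require {at(bay), key_at(k1,bay)}
    → {at(bay), key_at(k1,bay), key_at(k2,lab), open(d_dock_bay)}
  through step 1 (move(dock,bay)): drop {at(bay)}, keep {key_at(k1,bay), key_at(k2,lab), open(d_dock_bay)}, require {at(dock), open(d_dock_bay)}
    → {at(dock), key_at(k1,bay), key_at(k2,lab), open(d_dock_bay)}

== RESULT ==
["at(dock)", "key_at(k1,bay)", "key_at(k2,lab)", "open(d_dock_bay)"]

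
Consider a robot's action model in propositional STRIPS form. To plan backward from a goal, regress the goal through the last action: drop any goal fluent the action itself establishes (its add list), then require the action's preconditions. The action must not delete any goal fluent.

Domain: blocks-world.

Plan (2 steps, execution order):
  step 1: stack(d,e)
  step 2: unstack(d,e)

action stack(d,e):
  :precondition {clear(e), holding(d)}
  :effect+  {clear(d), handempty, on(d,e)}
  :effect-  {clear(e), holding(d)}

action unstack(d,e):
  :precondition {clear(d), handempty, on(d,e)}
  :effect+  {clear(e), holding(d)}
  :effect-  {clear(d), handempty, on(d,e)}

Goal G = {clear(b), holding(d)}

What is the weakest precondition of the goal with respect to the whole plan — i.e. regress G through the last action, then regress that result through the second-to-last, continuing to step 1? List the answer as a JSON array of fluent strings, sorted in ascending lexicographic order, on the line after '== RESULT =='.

Work backward from the goal:
  through step 2 (unstack(d,e)): drop {holding(d)}, keep {clear(b)}, require {clear(d), handempty, on(d,e)}
    → {clear(b), clear(d), handempty, on(d,e)}
  through step 1 (stack(d,e)): drop {clear(d), handempty, on(d,e)}, keep {clear(b)}, require {clear(e), holding(d)}
    → {clear(b), clear(e), holding(d)}

== RESULT ==
["clear(b)", "clear(e)", "holding(d)"]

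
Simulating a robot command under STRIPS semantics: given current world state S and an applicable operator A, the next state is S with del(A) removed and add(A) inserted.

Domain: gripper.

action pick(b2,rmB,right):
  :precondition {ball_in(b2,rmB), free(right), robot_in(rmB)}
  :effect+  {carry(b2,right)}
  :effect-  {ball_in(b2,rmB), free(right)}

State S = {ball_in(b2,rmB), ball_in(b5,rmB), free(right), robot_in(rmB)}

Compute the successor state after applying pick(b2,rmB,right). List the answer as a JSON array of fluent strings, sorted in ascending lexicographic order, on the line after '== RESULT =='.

Compute (S \ del) ∪ add:
  pre ⊆ S: {ball_in(b2,rmB), free(right), robot_in(rmB)} ⊆ S  — applicable
  S \ del = {ball_in(b5,rmB), robot_in(rmB)}
  ∪ add   = {ball_in(b5,rmB), carry(b2,right), robot_in(rmB)}

== RESULT ==
["ball_in(b5,rmB)", "carry(b2,right)", "robot_in(rmB)"]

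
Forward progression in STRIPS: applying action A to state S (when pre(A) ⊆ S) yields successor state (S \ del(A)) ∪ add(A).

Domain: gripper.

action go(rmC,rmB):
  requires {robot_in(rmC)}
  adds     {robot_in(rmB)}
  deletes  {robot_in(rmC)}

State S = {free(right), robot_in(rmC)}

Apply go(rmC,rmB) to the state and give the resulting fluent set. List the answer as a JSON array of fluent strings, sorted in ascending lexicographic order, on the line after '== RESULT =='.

Progress:
  pre ⊆ S: {robot_in(rmC)} ⊆ S  — applicable
  S \ del = {free(right)}
  ∪ add   = {free(right), robot_in(rmB)}

== RESULT ==
["free(right)", "robot_in(rmB)"]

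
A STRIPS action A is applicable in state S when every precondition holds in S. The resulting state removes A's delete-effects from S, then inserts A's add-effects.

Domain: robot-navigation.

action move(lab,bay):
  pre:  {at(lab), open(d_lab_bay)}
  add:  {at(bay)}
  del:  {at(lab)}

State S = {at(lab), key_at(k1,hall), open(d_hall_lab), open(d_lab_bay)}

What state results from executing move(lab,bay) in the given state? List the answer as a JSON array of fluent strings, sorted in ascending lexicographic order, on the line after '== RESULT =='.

Compute (S \ del) ∪ add:
  pre ⊆ S: {at(lab), open(d_lab_bay)} ⊆ S  — applicable
  S \ del = {key_at(k1,hall), open(d_hall_lab), open(d_lab_bay)}
  ∪ add   = {at(bay), key_at(k1,hall), open(d_hall_lab), open(d_lab_bay)}

== RESULT ==
["at(bay)", "key_at(k1,hall)", "open(d_hall_lab)", "open(d_lab_bay)"]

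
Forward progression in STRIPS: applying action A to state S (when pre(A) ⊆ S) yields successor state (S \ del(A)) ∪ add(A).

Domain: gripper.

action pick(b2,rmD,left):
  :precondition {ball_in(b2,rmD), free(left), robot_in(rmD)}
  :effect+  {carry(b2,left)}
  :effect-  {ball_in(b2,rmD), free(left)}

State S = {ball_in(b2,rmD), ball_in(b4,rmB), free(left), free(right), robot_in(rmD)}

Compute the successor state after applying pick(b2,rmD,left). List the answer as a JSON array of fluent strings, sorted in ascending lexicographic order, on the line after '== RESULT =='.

Progress:
  pre ⊆ S: {ball_in(b2,rmD), free(left), robot_in(rmD)} ⊆ S  — applicable
  S \ del = {ball_in(b4,rmB), free(right), robot_in(rmD)}
  ∪ add   = {ball_in(b4,rmB), carry(b2,left), free(right), robot_in(rmD)}

== RESULT ==
["ball_in(b4,rmB)", "carry(b2,left)", "free(right)", "robot_in(rmD)"]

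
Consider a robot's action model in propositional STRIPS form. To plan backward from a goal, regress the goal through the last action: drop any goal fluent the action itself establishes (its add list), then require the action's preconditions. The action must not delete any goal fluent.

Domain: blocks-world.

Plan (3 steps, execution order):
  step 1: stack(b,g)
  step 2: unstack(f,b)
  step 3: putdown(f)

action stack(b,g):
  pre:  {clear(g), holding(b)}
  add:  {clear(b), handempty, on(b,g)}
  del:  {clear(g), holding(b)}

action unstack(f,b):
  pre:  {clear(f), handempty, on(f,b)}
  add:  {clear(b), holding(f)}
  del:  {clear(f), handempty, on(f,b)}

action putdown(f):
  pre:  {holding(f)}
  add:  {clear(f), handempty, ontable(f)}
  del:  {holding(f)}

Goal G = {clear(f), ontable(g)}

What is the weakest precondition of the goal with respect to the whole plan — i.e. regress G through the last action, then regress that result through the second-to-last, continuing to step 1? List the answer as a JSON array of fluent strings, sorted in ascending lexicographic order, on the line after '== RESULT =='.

Regress step by step:
  through step 3 (putdown(f)): drop {clear(f)}, keep {ontable(g)}, require {holding(f)}
    → {holding(f), ontable(g)}
  through step 2 (unstack(f,b)): drop {holding(f)}, keep {ontable(g)}, require {clear(f), handempty, on(f,b)}
    → {clear(f), handempty, on(f,b), ontable(g)}
  through step 1 (stack(b,g)): drop {handempty}, keep {clear(f), on(f,b), ontable(g)}, require {clear(g), holding(b)}
    → {clear(f), clear(g), holding(b), on(f,b), ontable(g)}

== RESULT ==
["clear(f)", "clear(g)", "holding(b)", "on(f,b)", "ontable(g)"]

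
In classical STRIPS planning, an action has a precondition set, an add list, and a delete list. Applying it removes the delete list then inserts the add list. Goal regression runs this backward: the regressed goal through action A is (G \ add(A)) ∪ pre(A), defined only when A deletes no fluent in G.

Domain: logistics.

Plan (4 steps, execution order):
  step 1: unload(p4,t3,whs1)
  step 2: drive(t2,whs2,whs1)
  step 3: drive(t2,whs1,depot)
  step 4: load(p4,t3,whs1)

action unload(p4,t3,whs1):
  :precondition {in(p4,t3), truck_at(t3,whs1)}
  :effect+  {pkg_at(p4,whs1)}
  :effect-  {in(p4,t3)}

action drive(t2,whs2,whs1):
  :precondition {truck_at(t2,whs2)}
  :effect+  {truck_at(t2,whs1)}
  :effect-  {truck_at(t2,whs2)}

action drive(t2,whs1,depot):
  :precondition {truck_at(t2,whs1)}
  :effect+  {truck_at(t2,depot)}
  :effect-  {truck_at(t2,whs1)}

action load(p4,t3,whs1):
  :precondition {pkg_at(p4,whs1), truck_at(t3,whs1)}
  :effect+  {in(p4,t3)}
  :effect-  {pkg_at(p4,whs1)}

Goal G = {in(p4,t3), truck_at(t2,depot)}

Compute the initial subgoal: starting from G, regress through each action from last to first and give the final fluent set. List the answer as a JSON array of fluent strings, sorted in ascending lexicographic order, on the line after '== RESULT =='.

Regress step by step:
  through step 4 (load(p4,t3,whs1)): drop {in(p4,t3)}, keep {truck_at(t2,depot)}, require {pkg_at(p4,whs1), truck_at(t3,whs1)}
    → {pkg_at(p4,whs1), truck_at(t2,depot), truck_at(t3,whs1)}
  through step 3 (drive(t2,whs1,depot)): drop {truck_at(t2,depot)}, keep {pkg_at(p4,whs1), truck_at(t3,whs1)}, require {truck_at(t2,whs1)}
    → {pkg_at(p4,whs1), truck_at(t2,whs1), truck_at(t3,whs1)}
  through step 2 (drive(t2,whs2,whs1)): drop {truck_at(t2,whs1)}, keep {pkg_at(p4,whs1), truck_at(t3,whs1)}, require {truck_at(t2,whs2)}
    → {pkg_at(p4,whs1), truck_at(t2,whs2), truck_at(t3,whs1)}
  through step 1 (unload(p4,t3,whs1)): drop {pkg_at(p4,whs1)}, keep {truck_at(t2,whs2), truck_at(t3,whs1)}, require {in(p4,t3), truck_at(t3,whs1)}
    → {in(p4,t3), truck_at(t2,whs2), truck_at(t3,whs1)}

== RESULT ==
["in(p4,t3)", "truck_at(t2,whs2)", "truck_at(t3,whs1)"]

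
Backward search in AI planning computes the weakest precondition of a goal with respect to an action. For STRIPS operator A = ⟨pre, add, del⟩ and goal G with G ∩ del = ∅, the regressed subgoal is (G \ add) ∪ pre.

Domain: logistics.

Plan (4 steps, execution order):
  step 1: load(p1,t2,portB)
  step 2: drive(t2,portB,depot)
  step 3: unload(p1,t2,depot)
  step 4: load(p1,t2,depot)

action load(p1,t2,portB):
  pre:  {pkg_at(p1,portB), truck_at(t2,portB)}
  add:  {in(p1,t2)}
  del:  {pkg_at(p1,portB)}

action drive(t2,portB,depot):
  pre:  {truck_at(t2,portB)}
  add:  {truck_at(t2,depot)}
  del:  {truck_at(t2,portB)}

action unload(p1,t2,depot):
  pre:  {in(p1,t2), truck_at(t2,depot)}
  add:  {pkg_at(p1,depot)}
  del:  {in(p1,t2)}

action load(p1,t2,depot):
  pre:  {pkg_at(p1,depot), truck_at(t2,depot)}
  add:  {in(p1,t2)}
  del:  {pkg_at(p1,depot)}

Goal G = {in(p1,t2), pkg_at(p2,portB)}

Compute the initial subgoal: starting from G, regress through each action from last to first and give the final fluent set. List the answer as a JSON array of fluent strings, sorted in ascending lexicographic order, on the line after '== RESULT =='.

Work backward from the goal:
  through step 4 (load(p1,t2,depot)): drop {in(p1,t2)}, keep {pkg_at(p2,portB)}, require {pkg_at(p1,depot), truck_at(t2,depot)}
    → {pkg_at(p1,depot), pkg_at(p2,portB), truck_at(t2,depot)}
  through step 3 (unload(p1,t2,depot)): drop {pkg_at(p1,depot)}, keep {pkg_at(p2,portB), truck_at(t2,depot)}, require {in(p1,t2), truck_at(t2,depot)}
    → {in(p1,t2), pkg_at(p2,portB), truck_at(t2,depot)}
  through step 2 (drive(t2,portB,depot)): drop {truck_at(t2,depot)}, keep {in(p1,t2), pkg_at(p2,portB)}, require {truck_at(t2,portB)}
    → {in(p1,t2), pkg_at(p2,portB), truck_at(t2,portB)}
  through step 1 (load(p1,t2,portB)): drop {in(p1,t2)}, keep {pkg_at(p2,portB), truck_at(t2,portB)}, require {pkg_at(p1,portB), truck_at(t2,portB)}
    → {pkg_at(p1,portB), pkg_at(p2,portB), truck_at(t2,portB)}

== RESULT ==
["pkg_at(p1,portB)", "pkg_at(p2,portB)", "truck_at(t2,portB)"]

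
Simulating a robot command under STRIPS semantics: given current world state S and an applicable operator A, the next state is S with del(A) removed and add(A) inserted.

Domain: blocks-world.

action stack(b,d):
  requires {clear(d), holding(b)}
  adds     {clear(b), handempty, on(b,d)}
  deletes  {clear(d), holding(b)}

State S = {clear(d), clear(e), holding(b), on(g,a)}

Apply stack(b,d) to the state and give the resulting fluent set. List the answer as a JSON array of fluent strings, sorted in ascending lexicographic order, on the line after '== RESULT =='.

Compute (S \ del) ∪ add:
  pre ⊆ S: {clear(d), holding(b)} ⊆ S  — applicable
  S \ del = {clear(e), on(g,a)}
  ∪ add   = {clear(b), clear(e), handempty, on(b,d), on(g,a)}

== RESULT ==
["clear(b)", "clear(e)", "handempty", "on(b,d)", "on(g,a)"]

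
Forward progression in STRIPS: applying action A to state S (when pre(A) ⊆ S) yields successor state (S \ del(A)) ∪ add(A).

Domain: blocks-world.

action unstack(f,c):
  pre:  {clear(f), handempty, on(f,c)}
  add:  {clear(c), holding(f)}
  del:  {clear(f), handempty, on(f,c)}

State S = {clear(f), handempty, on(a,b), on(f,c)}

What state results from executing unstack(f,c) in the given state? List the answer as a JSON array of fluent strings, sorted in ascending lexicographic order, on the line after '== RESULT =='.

Progress:
  pre ⊆ S: {clear(f), handempty, on(f,c)} ⊆ S  — applicable
  S \ del = {on(a,b)}
  ∪ add   = {clear(c), holding(f), on(a,b)}

== RESULT ==
["clear(c)", "holding(f)", "on(a,b)"]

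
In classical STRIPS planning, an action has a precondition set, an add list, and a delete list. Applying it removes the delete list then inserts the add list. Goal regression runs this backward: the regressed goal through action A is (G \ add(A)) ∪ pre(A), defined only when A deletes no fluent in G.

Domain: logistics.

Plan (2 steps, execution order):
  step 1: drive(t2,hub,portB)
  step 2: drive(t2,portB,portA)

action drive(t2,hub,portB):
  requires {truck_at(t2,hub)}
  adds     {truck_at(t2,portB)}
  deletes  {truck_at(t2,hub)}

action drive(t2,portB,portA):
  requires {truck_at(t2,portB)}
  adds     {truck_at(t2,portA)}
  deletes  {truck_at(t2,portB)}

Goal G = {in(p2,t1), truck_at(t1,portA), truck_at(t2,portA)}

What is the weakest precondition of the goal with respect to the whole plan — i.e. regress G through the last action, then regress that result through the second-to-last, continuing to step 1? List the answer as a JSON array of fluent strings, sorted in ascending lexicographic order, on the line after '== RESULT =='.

Work backward from the goal:
  through step 2 (drive(t2,portB,portA)): drop {truck_at(t2,portA)}, keep {in(p2,t1), truck_at(t1,portA)}, require {truck_at(t2,portB)}
    → {in(p2,t1), truck_at(t1,portA), truck_at(t2,portB)}
  through step 1 (drive(t2,hub,portB)): drop {truck_at(t2,portB)}, keep {in(p2,t1), truck_at(t1,portA)}, require {truck_at(t2,hub)}
    → {in(p2,t1), truck_at(t1,portA), truck_at(t2,hub)}

== RESULT ==
["in(p2,t1)", "truck_at(t1,portA)", "truck_at(t2,hub)"]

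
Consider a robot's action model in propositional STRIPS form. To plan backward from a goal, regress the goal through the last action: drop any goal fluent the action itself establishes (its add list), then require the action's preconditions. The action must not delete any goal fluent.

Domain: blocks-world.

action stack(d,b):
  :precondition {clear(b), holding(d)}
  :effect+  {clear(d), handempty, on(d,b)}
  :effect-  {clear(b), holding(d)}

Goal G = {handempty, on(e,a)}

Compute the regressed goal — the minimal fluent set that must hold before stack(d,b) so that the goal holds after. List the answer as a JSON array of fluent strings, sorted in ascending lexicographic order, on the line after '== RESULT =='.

Regress:
  G ∩ del = {}  (empty — regression defined)
  G \ add = {handempty, on(e,a)} \ {clear(d), handempty, on(d,b)} = {on(e,a)}
  ∪ pre   = {on(e,a)} ∪ {clear(b), holding(d)}
          = {clear(b), holding(d), on(e,a)}

== RESULT ==
["clear(b)", "holding(d)", "on(e,a)"]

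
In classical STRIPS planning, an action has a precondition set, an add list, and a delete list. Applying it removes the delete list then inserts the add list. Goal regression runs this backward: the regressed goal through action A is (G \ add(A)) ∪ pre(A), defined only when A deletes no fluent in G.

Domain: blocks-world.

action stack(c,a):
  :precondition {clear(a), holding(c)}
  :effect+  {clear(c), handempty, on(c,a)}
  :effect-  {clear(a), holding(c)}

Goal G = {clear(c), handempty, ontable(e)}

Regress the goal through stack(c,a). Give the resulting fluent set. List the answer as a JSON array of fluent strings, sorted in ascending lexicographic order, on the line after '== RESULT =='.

Regress:
  G ∩ del = {}  (empty — regression defined)
  G \ add = {clear(c), handempty, ontable(e)} \ {clear(c), handempty, on(c,a)} = {ontable(e)}
  ∪ pre   = {ontable(e)} ∪ {clear(a), holding(c)}
          = {clear(a), holding(c), ontable(e)}

== RESULT ==
["clear(a)", "holding(c)", "ontable(e)"]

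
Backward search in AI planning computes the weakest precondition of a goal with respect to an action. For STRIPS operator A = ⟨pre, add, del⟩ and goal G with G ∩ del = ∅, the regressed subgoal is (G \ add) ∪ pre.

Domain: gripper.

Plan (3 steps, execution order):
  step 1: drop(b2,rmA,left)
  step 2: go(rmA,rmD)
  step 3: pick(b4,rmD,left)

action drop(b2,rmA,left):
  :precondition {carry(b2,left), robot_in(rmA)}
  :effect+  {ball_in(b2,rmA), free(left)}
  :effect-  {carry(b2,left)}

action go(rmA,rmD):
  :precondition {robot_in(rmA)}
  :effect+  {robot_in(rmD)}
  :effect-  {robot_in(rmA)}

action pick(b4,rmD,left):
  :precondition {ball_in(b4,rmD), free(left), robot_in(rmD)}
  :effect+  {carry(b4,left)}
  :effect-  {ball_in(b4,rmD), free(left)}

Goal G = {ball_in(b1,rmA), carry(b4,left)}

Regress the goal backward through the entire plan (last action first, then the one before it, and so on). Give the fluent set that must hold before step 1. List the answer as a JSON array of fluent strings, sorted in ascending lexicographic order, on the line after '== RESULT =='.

Regress step by step:
  through step 3 (pick(b4,rmD,left)): drop {carry(b4,left)}, keep {ball_in(b1,rmA)}, require {ball_in(b4,rmD), free(left), robot_in(rmD)}
    → {ball_in(b1,rmA), ball_in(b4,rmD), free(left), robot_in(rmD)}
  through step 2 (go(rmA,rmD)): drop {robot_in(rmD)}, keep {ball_in(b1,rmA), ball_in(b4,rmD), free(left)}, require {robot_in(rmA)}
    → {ball_in(b1,rmA), ball_in(b4,rmD), free(left), robot_in(rmA)}
  through step 1 (drop(b2,rmA,left)): drop {free(left)}, keep {ball_in(b1,rmA), ball_in(b4,rmD), robot_in(rmA)}, require {carry(b2,left), robot_in(rmA)}
    → {ball_in(b1,rmA), ball_in(b4,rmD), carry(b2,left), robot_in(rmA)}

== RESULT ==
["ball_in(b1,rmA)", "ball_in(b4,rmD)", "carry(b2,left)", "robot_in(rmA)"]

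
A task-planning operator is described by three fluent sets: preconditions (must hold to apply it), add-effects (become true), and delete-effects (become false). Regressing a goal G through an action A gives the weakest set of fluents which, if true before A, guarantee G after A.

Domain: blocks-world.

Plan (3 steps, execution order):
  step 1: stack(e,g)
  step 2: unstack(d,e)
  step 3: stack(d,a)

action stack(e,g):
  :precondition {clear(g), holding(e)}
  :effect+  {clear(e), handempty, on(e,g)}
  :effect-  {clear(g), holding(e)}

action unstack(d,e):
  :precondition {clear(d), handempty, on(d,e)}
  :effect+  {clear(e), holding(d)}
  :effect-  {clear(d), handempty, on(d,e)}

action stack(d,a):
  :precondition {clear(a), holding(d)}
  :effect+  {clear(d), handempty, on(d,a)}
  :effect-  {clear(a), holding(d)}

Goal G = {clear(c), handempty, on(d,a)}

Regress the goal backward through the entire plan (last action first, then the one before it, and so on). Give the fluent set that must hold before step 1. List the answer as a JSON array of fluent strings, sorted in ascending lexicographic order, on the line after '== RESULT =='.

Work backward from the goal:
  through step 3 (stack(d,a)): drop {handempty, on(d,a)}, keep {clear(c)}, require {clear(a), holding(d)}
    → {clear(a), clear(c), holding(d)}
  through step 2 (unstack(d,e)): drop {holding(d)}, keep {clear(a), clear(c)}, require {clear(d), handempty, on(d,e)}
    → {clear(a), clear(c), clear(d), handempty, on(d,e)}
  through step 1 (stack(e,g)): drop {handempty}, keep {clear(a), clear(c), clear(d), on(d,e)}, require {clear(g), holding(e)}
    → {clear(a), clear(c), clear(d), clear(g), holding(e), on(d,e)}

== RESULT ==
["clear(a)", "clear(c)", "clear(d)", "clear(g)", "holding(e)", "on(d,e)"]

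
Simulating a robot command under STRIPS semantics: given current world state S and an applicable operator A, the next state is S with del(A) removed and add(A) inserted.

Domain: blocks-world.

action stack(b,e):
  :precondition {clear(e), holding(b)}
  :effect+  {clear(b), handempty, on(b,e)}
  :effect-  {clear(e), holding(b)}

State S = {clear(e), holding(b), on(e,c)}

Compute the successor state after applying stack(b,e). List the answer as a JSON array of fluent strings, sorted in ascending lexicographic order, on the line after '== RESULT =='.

Progress:
  pre ⊆ S: {clear(e), holding(b)} ⊆ S  — applicable
  S \ del = {on(e,c)}
  ∪ add   = {clear(b), handempty, on(b,e), on(e,c)}

== RESULT ==
["clear(b)", "handempty", "on(b,e)", "on(e,c)"]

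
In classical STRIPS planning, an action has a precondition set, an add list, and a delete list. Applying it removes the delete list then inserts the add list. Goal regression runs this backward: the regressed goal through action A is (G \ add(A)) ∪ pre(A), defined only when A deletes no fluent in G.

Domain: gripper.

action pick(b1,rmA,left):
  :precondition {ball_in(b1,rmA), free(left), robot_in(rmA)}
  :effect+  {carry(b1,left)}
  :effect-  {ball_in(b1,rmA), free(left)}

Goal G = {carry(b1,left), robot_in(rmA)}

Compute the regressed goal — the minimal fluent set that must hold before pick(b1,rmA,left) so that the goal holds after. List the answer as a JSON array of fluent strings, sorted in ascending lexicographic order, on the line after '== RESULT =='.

Compute (G \ add) ∪ pre:
  G ∩ del = {}  (empty — regression defined)
  G \ add = {carry(b1,left), robot_in(rmA)} \ {carry(b1,left)} = {robot_in(rmA)}
  ∪ pre   = {robot_in(rmA)} ∪ {ball_in(b1,rmA), free(left), robot_in(rmA)}
          = {ball_in(b1,rmA), free(left), robot_in(rmA)}

== RESULT ==
["ball_in(b1,rmA)", "free(left)", "robot_in(rmA)"]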